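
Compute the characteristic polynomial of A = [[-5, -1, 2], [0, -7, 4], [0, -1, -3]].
χ_A(x) = (x + 5)^3

xI - A = [[x + 5, 1, -2], [0, x + 7, -4], [0, 1, x + 3]].

Expanding det(xI - A) along the first row:
det(xI - A) = + (x + 5)·det([[x + 7, -4], [1, x + 3]]) - (1)·det([[0, -4], [0, x + 3]]) + (-2)·det([[0, x + 7], [0, 1]]).

Evaluating gives χ_A(x) = x^3 + 15x^2 + 75x + 125 = (x + 5)^3.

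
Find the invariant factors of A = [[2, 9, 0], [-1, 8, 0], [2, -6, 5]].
x - 5, (x - 5)^2

The Jordan structure of A has elementary divisors (x - 5)^2, (x - 5). Arranging the block sizes at each eigenvalue in decreasing order and taking row products gives the invariant factors.

Invariant factors (smallest first, each dividing the next): x - 5, (x - 5)^2.

Check: the last factor (x - 5)^2 is the minimal polynomial, and the product (x - 5)^3 is the characteristic polynomial.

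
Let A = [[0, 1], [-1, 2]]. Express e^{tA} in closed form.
A has Jordan form J = [[1, 1], [0, 1]] with A = PJP^{-1}, so e^{tA} = P e^{tJ} P^{-1}.

For a Jordan block J_k(λ), e^{tJ_k(λ)} = e^{λt} · (I + tN + t^2 N^2/2! + ... + t^{k-1} N^{k-1}/(k-1)!) where N is the nilpotent superdiagonal part.

Assembling the blocks and conjugating back gives the entries of e^{tA} as shown above.

e^{tA} = [[(1 - t)*e^{t}, t*e^{t}], [-t*e^{t}, (t + 1)*e^{t}]]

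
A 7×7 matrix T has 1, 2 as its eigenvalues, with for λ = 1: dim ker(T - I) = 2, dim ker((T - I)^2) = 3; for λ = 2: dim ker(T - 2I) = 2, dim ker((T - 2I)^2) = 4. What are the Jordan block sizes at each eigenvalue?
λ = 1: successive nullity increments [2, 1] count blocks of size ≥ k; block sizes are [2, 1].
λ = 2: successive nullity increments [2, 2] count blocks of size ≥ k; block sizes are [2, 2].

Jordan blocks: (1, 2), (1, 1), (2, 2), (2, 2)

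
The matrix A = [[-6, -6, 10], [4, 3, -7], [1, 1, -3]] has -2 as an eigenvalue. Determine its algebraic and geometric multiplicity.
The characteristic polynomial is (x + 2)^3, so the factor x + 2 appears with exponent 3: the algebraic multiplicity is 3.

rank(A + 2I) = 2, so the eigenspace has dimension 3 - 2 = 1: the geometric multiplicity is 1.

Since 1 < 3, A is not diagonalizable.

algebraic multiplicity 3, geometric multiplicity 1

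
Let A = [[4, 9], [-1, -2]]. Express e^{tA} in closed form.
A has Jordan form J = [[1, 1], [0, 1]] with A = PJP^{-1}, so e^{tA} = P e^{tJ} P^{-1}.

For a Jordan block J_k(λ), e^{tJ_k(λ)} = e^{λt} · (I + tN + t^2 N^2/2! + ... + t^{k-1} N^{k-1}/(k-1)!) where N is the nilpotent superdiagonal part.

Assembling the blocks and conjugating back gives the entries of e^{tA} as shown above.

e^{tA} = [[(3*t + 1)*e^{t}, 9*t*e^{t}], [-t*e^{t}, (1 - 3*t)*e^{t}]]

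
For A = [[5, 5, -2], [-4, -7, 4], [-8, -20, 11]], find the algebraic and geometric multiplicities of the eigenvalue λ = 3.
algebraic multiplicity 3, geometric multiplicity 2

The characteristic polynomial is (x - 3)^3, so the factor x - 3 appears with exponent 3: the algebraic multiplicity is 3.

rank(A - 3I) = 1, so the eigenspace has dimension 3 - 1 = 2: the geometric multiplicity is 2.

Since 2 < 3, A is not diagonalizable.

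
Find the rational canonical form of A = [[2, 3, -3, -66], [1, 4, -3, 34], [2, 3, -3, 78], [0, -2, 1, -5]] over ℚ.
The invariant factors of A (the non-unit diagonal entries of the Smith normal form of xI - A over ℚ[x]) are (x - 3)^2(x + 4)^2, each dividing the next. The characteristic polynomial is their product, (x - 3)^2(x + 4)^2.

The rational canonical form is the block-diagonal matrix of companion matrices C(f_i):
R = [[0, 0, 0, -144], [1, 0, 0, 24], [0, 1, 0, 23], [0, 0, 1, -2]].

R = [[0, 0, 0, -144], [1, 0, 0, 24], [0, 1, 0, 23], [0, 0, 1, -2]]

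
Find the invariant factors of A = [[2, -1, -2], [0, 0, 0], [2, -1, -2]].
x, x^2

The Jordan structure of A has elementary divisors x^2, x. Arranging the block sizes at each eigenvalue in decreasing order and taking row products gives the invariant factors.

Invariant factors (smallest first, each dividing the next): x, x^2.

Check: the last factor x^2 is the minimal polynomial, and the product x^3 is the characteristic polynomial.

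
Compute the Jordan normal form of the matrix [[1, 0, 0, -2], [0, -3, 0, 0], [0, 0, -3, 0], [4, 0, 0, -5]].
The characteristic polynomial is det(xI - A) = (x + 1)(x + 3)^3, so the eigenvalues are -3 (algebraic multiplicity 3), -1 (algebraic multiplicity 1).

For λ = -3: rank(A + 3I) = 1. The eigenspace has dimension 4 - 1 = 3, so there are 3 Jordan blocks; the rank sequence gives block sizes [1, 1, 1].

For λ = -1: algebraic multiplicity 1 gives one 1×1 block.

Assembling the blocks gives the Jordan form J above.

J = [[-3, 0, 0, 0], [0, -3, 0, 0], [0, 0, -3, 0], [0, 0, 0, -1]]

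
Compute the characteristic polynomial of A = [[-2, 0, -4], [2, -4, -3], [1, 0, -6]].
xI - A = [[x + 2, 0, 4], [-2, x + 4, 3], [-1, 0, x + 6]].

Expanding det(xI - A) along the first row:
det(xI - A) = + (x + 2)·det([[x + 4, 3], [0, x + 6]]) - (0)·det([[-2, 3], [-1, x + 6]]) + (4)·det([[-2, x + 4], [-1, 0]]).

Evaluating gives χ_A(x) = x^3 + 12x^2 + 48x + 64 = (x + 4)^3.

χ_A(x) = (x + 4)^3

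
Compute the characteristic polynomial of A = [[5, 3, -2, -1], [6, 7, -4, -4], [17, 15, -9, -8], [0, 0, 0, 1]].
xI - A = [[x - 5, -3, 2, 1], [-6, x - 7, 4, 4], [-17, -15, x + 9, 8], [0, 0, 0, x - 1]].

Expanding det(xI - A) along the first row:
det(xI - A) = + (x - 5)·det([[x - 7, 4, 4], [-15, x + 9, 8], [0, 0, x - 1]]) - (-3)·det([[-6, 4, 4], [-17, x + 9, 8], [0, 0, x - 1]]) + (2)·det([[-6, x - 7, 4], [-17, -15, 8], [0, 0, x - 1]]) - (1)·det([[-6, x - 7, 4], [-17, -15, x + 9], [0, 0, 0]]).

Evaluating gives χ_A(x) = x^4 - 4x^3 + 6x^2 - 4x + 1 = (x - 1)^4.

χ_A(x) = (x - 1)^4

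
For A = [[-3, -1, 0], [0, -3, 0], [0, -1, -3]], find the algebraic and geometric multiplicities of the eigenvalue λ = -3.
algebraic multiplicity 3, geometric multiplicity 2

The characteristic polynomial is (x + 3)^3, so the factor x + 3 appears with exponent 3: the algebraic multiplicity is 3.

rank(A + 3I) = 1, so the eigenspace has dimension 3 - 1 = 2: the geometric multiplicity is 2.

Since 2 < 3, A is not diagonalizable.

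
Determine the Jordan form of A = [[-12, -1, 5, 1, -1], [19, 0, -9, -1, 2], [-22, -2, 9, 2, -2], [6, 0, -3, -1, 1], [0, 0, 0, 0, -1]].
J = [[-1, 1, 0, 0, 0], [0, -1, 1, 0, 0], [0, 0, -1, 0, 0], [0, 0, 0, -1, 1], [0, 0, 0, 0, -1]]

The characteristic polynomial is det(xI - A) = (x + 1)^5, so the eigenvalues are -1 (algebraic multiplicity 5).

For λ = -1: rank(A + I) = 3, rank((A + I)^2) = 1, rank((A + I)^3) = 0. The eigenspace has dimension 5 - 3 = 2, so there are 2 Jordan blocks; the rank sequence gives block sizes [3, 2].

Assembling the blocks gives the Jordan form J above.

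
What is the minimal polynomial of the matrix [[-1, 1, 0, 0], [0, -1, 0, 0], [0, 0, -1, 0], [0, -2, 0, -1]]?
The characteristic polynomial factors as (x + 1)^4. The minimal polynomial is ∏(x - λ)^{k_λ} where k_λ is the size of the largest Jordan block at λ.

For λ = -1: rank(A + I) = 1, and the largest Jordan block has size 2 (the smallest k with rank((A + I)^k) = rank((A + I)^(k+1))).

So m_A(x) = (x + 1)^2.

m_A(x) = (x + 1)^2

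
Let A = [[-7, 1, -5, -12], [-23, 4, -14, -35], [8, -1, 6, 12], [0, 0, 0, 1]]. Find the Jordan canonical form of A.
The characteristic polynomial is det(xI - A) = (x - 1)^4, so the eigenvalues are 1 (algebraic multiplicity 4).

For λ = 1: rank(A - I) = 2, rank((A - I)^2) = 1, rank((A - I)^3) = 0. The eigenspace has dimension 4 - 2 = 2, so there are 2 Jordan blocks; the rank sequence gives block sizes [3, 1].

Assembling the blocks gives the Jordan form J above.

J = [[1, 1, 0, 0], [0, 1, 1, 0], [0, 0, 1, 0], [0, 0, 0, 1]]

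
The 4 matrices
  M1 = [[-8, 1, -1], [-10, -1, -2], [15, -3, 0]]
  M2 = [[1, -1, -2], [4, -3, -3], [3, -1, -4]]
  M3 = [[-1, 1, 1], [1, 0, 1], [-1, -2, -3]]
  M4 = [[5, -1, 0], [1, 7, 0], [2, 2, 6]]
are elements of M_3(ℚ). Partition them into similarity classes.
4 classes: {M1}, {M2}, {M3}, {M4}

Characteristic polynomials: χ_{M1} = (x + 3)^3, χ_{M2} = (x + 2)^3, χ_{M3} = (x + 1)^2(x + 2), χ_{M4} = (x - 6)^3.

{M1}: invariant factors x + 3, (x + 3)^2.

{M2}: invariant factors (x + 2)^3.

{M3}: invariant factors (x + 1)^2(x + 2).

{M4}: invariant factors x - 6, (x - 6)^2.

Matrices are similar if and only if their invariant-factor lists agree; the partition into similarity classes is {M1}, {M2}, {M3}, {M4}.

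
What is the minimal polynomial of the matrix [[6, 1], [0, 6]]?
m_A(x) = (x - 6)^2

The characteristic polynomial factors as (x - 6)^2. The minimal polynomial is ∏(x - λ)^{k_λ} where k_λ is the size of the largest Jordan block at λ.

For λ = 6: rank(A - 6I) = 1, and the largest Jordan block has size 2 (the smallest k with rank((A - 6I)^k) = rank((A - 6I)^(k+1))).

So m_A(x) = (x - 6)^2.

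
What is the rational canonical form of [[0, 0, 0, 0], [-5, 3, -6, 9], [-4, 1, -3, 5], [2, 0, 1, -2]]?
The invariant factors of A (the non-unit diagonal entries of the Smith normal form of xI - A over ℚ[x]) are x^2(x - 2)(x + 4), each dividing the next. The characteristic polynomial is their product, x^2(x - 2)(x + 4).

The rational canonical form is the block-diagonal matrix of companion matrices C(f_i):
R = [[0, 0, 0, 0], [1, 0, 0, 0], [0, 1, 0, 8], [0, 0, 1, -2]].

R = [[0, 0, 0, 0], [1, 0, 0, 0], [0, 1, 0, 8], [0, 0, 1, -2]]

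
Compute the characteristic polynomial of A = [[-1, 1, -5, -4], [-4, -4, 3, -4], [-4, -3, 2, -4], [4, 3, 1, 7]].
χ_A(x) = (x - 3)^2(x + 1)^2

xI - A = [[x + 1, -1, 5, 4], [4, x + 4, -3, 4], [4, 3, x - 2, 4], [-4, -3, -1, x - 7]].

Expanding det(xI - A) along the first row:
det(xI - A) = + (x + 1)·det([[x + 4, -3, 4], [3, x - 2, 4], [-3, -1, x - 7]]) - (-1)·det([[4, -3, 4], [4, x - 2, 4], [-4, -1, x - 7]]) + (5)·det([[4, x + 4, 4], [4, 3, 4], [-4, -3, x - 7]]) - (4)·det([[4, x + 4, -3], [4, 3, x - 2], [-4, -3, -1]]).

Evaluating gives χ_A(x) = x^4 - 4x^3 - 2x^2 + 12x + 9 = (x - 3)^2(x + 1)^2.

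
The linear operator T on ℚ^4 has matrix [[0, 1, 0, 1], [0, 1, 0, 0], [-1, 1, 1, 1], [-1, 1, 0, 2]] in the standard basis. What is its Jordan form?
The characteristic polynomial is det(xI - A) = (x - 1)^4, so the eigenvalues are 1 (algebraic multiplicity 4).

For λ = 1: rank(A - I) = 1, rank((A - I)^2) = 0. The eigenspace has dimension 4 - 1 = 3, so there are 3 Jordan blocks; the rank sequence gives block sizes [2, 1, 1].

Assembling the blocks gives the Jordan form J above.

J = [[1, 1, 0, 0], [0, 1, 0, 0], [0, 0, 1, 0], [0, 0, 0, 1]]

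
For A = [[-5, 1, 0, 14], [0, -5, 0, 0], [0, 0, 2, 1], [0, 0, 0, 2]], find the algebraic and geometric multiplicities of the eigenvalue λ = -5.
algebraic multiplicity 2, geometric multiplicity 1

The characteristic polynomial is (x - 2)^2(x + 5)^2, so the factor x + 5 appears with exponent 2: the algebraic multiplicity is 2.

rank(A + 5I) = 3, so the eigenspace has dimension 4 - 3 = 1: the geometric multiplicity is 1.

Since 1 < 2, A is not diagonalizable.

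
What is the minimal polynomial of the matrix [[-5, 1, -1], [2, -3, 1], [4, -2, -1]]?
The characteristic polynomial factors as (x + 3)^3. The minimal polynomial is ∏(x - λ)^{k_λ} where k_λ is the size of the largest Jordan block at λ.

For λ = -3: rank(A + 3I) = 2, and the largest Jordan block has size 3 (the smallest k with rank((A + 3I)^k) = rank((A + 3I)^(k+1))).

So m_A(x) = (x + 3)^3.

m_A(x) = (x + 3)^3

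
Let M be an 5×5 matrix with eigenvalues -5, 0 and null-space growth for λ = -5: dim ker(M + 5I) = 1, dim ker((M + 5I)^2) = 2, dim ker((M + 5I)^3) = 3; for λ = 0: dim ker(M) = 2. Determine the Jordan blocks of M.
Jordan blocks: (-5, 3), (0, 1), (0, 1)

λ = -5: successive nullity increments [1, 1, 1] count blocks of size ≥ k; block sizes are [3].
λ = 0: successive nullity increments [2] count blocks of size ≥ k; block sizes are [1, 1].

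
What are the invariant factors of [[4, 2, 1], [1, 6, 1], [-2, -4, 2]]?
The Jordan structure of A has elementary divisors (x - 4)^3. Arranging the block sizes at each eigenvalue in decreasing order and taking row products gives the invariant factors.

Invariant factors (smallest first, each dividing the next): (x - 4)^3.

Check: the last factor (x - 4)^3 is the minimal polynomial, and the product (x - 4)^3 is the characteristic polynomial.

(x - 4)^3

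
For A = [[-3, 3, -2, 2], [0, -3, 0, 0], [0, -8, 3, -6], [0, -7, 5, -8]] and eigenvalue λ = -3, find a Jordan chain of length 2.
v_1 = [[-1, 1, -1, -2]]^T, v_2 = [[1, 0, -2, -2]]^T

We seek v_1 ∈ ker((A + 3I)^2) \ ker(A + 3I), then set v_{i+1} = (A + 3I) v_i.

One such chain is v_1 = [[-1, 1, -1, -2]]^T, v_2 = [[1, 0, -2, -2]]^T. Check: (A + 3I) v_2 = [[0, 0, 0, 0]]^T = 0.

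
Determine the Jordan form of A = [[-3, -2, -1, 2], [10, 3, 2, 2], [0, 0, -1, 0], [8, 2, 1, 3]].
The characteristic polynomial is det(xI - A) = (x - 5)(x + 1)^3, so the eigenvalues are -1 (algebraic multiplicity 3), 5 (algebraic multiplicity 1).

For λ = -1: rank(A + I) = 2, rank((A + I)^2) = 1. The eigenspace has dimension 4 - 2 = 2, so there are 2 Jordan blocks; the rank sequence gives block sizes [2, 1].

For λ = 5: algebraic multiplicity 1 gives one 1×1 block.

Assembling the blocks gives the Jordan form J above.

J = [[-1, 1, 0, 0], [0, -1, 0, 0], [0, 0, -1, 0], [0, 0, 0, 5]]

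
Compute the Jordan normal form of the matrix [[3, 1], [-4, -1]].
J = [[1, 1], [0, 1]]

The characteristic polynomial is det(xI - A) = (x - 1)^2, so the eigenvalues are 1 (algebraic multiplicity 2).

For λ = 1: rank(A - I) = 1, rank((A - I)^2) = 0. The eigenspace has dimension 2 - 1 = 1, so there is 1 Jordan block; the rank sequence gives block sizes [2].

Assembling the blocks gives the Jordan form J above.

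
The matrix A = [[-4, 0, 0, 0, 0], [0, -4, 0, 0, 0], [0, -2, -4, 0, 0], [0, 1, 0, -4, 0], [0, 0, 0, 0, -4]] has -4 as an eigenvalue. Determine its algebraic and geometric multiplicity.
The characteristic polynomial is (x + 4)^5, so the factor x + 4 appears with exponent 5: the algebraic multiplicity is 5.

rank(A + 4I) = 1, so the eigenspace has dimension 5 - 1 = 4: the geometric multiplicity is 4.

Since 4 < 5, A is not diagonalizable.

algebraic multiplicity 5, geometric multiplicity 4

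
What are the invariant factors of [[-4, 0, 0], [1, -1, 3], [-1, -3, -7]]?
The Jordan structure of A has elementary divisors (x + 4)^2, (x + 4). Arranging the block sizes at each eigenvalue in decreasing order and taking row products gives the invariant factors.

Invariant factors (smallest first, each dividing the next): x + 4, (x + 4)^2.

Check: the last factor (x + 4)^2 is the minimal polynomial, and the product (x + 4)^3 is the characteristic polynomial.

x + 4, (x + 4)^2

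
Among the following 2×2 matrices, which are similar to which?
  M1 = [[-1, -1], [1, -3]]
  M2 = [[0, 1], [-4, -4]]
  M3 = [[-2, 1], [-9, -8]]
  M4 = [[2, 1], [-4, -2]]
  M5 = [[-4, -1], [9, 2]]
Characteristic polynomials: χ_{M1} = (x + 2)^2, χ_{M2} = (x + 2)^2, χ_{M3} = (x + 5)^2, χ_{M4} = x^2, χ_{M5} = (x + 1)^2.

{M1, M2}: invariant factors (x + 2)^2.

{M3}: invariant factors (x + 5)^2.

{M4}: invariant factors x^2.

{M5}: invariant factors (x + 1)^2.

Matrices are similar if and only if their invariant-factor lists agree; the partition into similarity classes is {M1, M2}, {M3}, {M4}, {M5}.

4 classes: {M1, M2}, {M3}, {M4}, {M5}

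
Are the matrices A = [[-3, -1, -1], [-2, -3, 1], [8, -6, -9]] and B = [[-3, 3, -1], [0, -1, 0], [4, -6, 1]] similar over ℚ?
No.

trace(A) = -15 but trace(B) = -3. The trace is a similarity invariant, so A and B are not similar.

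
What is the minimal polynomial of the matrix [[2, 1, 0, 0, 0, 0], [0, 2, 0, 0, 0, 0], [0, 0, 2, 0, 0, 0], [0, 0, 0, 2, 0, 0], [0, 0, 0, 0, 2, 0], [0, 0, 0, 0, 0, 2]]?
m_A(x) = (x - 2)^2

The characteristic polynomial factors as (x - 2)^6. The minimal polynomial is ∏(x - λ)^{k_λ} where k_λ is the size of the largest Jordan block at λ.

For λ = 2: rank(A - 2I) = 1, and the largest Jordan block has size 2 (the smallest k with rank((A - 2I)^k) = rank((A - 2I)^(k+1))).

So m_A(x) = (x - 2)^2.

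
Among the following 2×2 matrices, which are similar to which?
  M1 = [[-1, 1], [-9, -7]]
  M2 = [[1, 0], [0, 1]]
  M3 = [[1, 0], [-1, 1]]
Characteristic polynomials: χ_{M1} = (x + 4)^2, χ_{M2} = (x - 1)^2, χ_{M3} = (x - 1)^2.

{M1}: invariant factors (x + 4)^2.

{M2}: invariant factors x - 1, x - 1.

{M3}: invariant factors (x - 1)^2.

Matrices are similar if and only if their invariant-factor lists agree; the partition into similarity classes is {M1}, {M2}, {M3}.

3 classes: {M1}, {M2}, {M3}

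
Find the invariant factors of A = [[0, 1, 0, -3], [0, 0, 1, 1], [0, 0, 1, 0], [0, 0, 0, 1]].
The Jordan structure of A has elementary divisors x^2, (x - 1), (x - 1). Arranging the block sizes at each eigenvalue in decreasing order and taking row products gives the invariant factors.

Invariant factors (smallest first, each dividing the next): x - 1, x^2(x - 1).

Check: the last factor x^2(x - 1) is the minimal polynomial, and the product x^2(x - 1)^2 is the characteristic polynomial.

x - 1, x^2(x - 1)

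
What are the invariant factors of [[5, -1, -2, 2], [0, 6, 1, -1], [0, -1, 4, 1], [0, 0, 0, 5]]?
x - 5, (x - 5)^3

The Jordan structure of A has elementary divisors (x - 5)^3, (x - 5). Arranging the block sizes at each eigenvalue in decreasing order and taking row products gives the invariant factors.

Invariant factors (smallest first, each dividing the next): x - 5, (x - 5)^3.

Check: the last factor (x - 5)^3 is the minimal polynomial, and the product (x - 5)^4 is the characteristic polynomial.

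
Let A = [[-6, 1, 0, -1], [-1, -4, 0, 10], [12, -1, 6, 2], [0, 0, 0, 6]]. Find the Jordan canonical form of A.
The characteristic polynomial is det(xI - A) = (x - 6)^2(x + 5)^2, so the eigenvalues are -5 (algebraic multiplicity 2), 6 (algebraic multiplicity 2).

For λ = -5: rank(A + 5I) = 3, rank((A + 5I)^2) = 2. The eigenspace has dimension 4 - 3 = 1, so there is 1 Jordan block; the rank sequence gives block sizes [2].

For λ = 6: rank(A - 6I) = 3, rank((A - 6I)^2) = 2. The eigenspace has dimension 4 - 3 = 1, so there is 1 Jordan block; the rank sequence gives block sizes [2].

Assembling the blocks gives the Jordan form J above.

J = [[-5, 1, 0, 0], [0, -5, 0, 0], [0, 0, 6, 1], [0, 0, 0, 6]]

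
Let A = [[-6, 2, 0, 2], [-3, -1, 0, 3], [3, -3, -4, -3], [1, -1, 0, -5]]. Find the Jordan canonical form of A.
J = [[-4, 1, 0, 0], [0, -4, 0, 0], [0, 0, -4, 0], [0, 0, 0, -4]]

The characteristic polynomial is det(xI - A) = (x + 4)^4, so the eigenvalues are -4 (algebraic multiplicity 4).

For λ = -4: rank(A + 4I) = 1, rank((A + 4I)^2) = 0. The eigenspace has dimension 4 - 1 = 3, so there are 3 Jordan blocks; the rank sequence gives block sizes [2, 1, 1].

Assembling the blocks gives the Jordan form J above.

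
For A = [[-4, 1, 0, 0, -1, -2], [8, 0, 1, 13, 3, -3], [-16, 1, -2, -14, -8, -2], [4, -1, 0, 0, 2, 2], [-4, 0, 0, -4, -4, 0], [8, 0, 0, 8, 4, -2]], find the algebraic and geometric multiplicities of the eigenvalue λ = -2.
The characteristic polynomial is (x + 2)^6, so the factor x + 2 appears with exponent 6: the algebraic multiplicity is 6.

rank(A + 2I) = 3, so the eigenspace has dimension 6 - 3 = 3: the geometric multiplicity is 3.

Since 3 < 6, A is not diagonalizable.

algebraic multiplicity 6, geometric multiplicity 3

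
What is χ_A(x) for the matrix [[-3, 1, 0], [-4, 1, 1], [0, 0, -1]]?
xI - A = [[x + 3, -1, 0], [4, x - 1, -1], [0, 0, x + 1]].

Expanding det(xI - A) along the first row:
det(xI - A) = + (x + 3)·det([[x - 1, -1], [0, x + 1]]) - (-1)·det([[4, -1], [0, x + 1]]) + (0)·det([[4, x - 1], [0, 0]]).

Evaluating gives χ_A(x) = x^3 + 3x^2 + 3x + 1 = (x + 1)^3.

χ_A(x) = (x + 1)^3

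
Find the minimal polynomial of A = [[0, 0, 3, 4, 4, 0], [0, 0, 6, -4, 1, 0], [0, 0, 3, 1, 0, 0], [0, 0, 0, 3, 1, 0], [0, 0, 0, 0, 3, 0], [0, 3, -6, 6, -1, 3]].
m_A(x) = x(x - 3)^3

The characteristic polynomial factors as x^2(x - 3)^4. The minimal polynomial is ∏(x - λ)^{k_λ} where k_λ is the size of the largest Jordan block at λ.

For λ = 0: rank(A) = 4, and the largest Jordan block has size 1 (the smallest k with rank(A^k) = rank(A^(k+1))).
For λ = 3: rank(A - 3I) = 4, and the largest Jordan block has size 3 (the smallest k with rank((A - 3I)^k) = rank((A - 3I)^(k+1))).

So m_A(x) = x(x - 3)^3.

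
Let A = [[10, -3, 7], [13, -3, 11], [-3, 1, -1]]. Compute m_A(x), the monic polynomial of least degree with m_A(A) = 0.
The characteristic polynomial factors as (x - 2)^3. The minimal polynomial is ∏(x - λ)^{k_λ} where k_λ is the size of the largest Jordan block at λ.

For λ = 2: rank(A - 2I) = 2, and the largest Jordan block has size 3 (the smallest k with rank((A - 2I)^k) = rank((A - 2I)^(k+1))).

So m_A(x) = (x - 2)^3.

m_A(x) = (x - 2)^3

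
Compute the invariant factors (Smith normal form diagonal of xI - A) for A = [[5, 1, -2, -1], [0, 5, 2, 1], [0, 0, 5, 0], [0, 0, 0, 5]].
The Jordan structure of A has elementary divisors (x - 5)^3, (x - 5). Arranging the block sizes at each eigenvalue in decreasing order and taking row products gives the invariant factors.

Invariant factors (smallest first, each dividing the next): x - 5, (x - 5)^3.

Check: the last factor (x - 5)^3 is the minimal polynomial, and the product (x - 5)^4 is the characteristic polynomial.

x - 5, (x - 5)^3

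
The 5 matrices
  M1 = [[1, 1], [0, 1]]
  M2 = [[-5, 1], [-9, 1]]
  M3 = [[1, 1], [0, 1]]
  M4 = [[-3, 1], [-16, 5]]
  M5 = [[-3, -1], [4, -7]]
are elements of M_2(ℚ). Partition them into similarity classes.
3 classes: {M1, M3, M4}, {M2}, {M5}

Characteristic polynomials: χ_{M1} = (x - 1)^2, χ_{M2} = (x + 2)^2, χ_{M3} = (x - 1)^2, χ_{M4} = (x - 1)^2, χ_{M5} = (x + 5)^2.

{M1, M3, M4}: invariant factors (x - 1)^2.

{M2}: invariant factors (x + 2)^2.

{M5}: invariant factors (x + 5)^2.

Matrices are similar if and only if their invariant-factor lists agree; the partition into similarity classes is {M1, M3, M4}, {M2}, {M5}.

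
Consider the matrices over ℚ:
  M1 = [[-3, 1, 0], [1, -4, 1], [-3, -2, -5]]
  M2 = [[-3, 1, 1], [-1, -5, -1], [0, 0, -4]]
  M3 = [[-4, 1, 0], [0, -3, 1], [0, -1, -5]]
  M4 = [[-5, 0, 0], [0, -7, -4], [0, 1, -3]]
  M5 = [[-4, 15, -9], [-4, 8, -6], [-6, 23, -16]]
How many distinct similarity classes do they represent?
Characteristic polynomials: χ_{M1} = (x + 4)^3, χ_{M2} = (x + 4)^3, χ_{M3} = (x + 4)^3, χ_{M4} = (x + 5)^3, χ_{M5} = (x + 4)^3.

{M1, M3, M5}: invariant factors (x + 4)^3.

{M2}: invariant factors x + 4, (x + 4)^2.

{M4}: invariant factors x + 5, (x + 5)^2.

Matrices are similar if and only if their invariant-factor lists agree; the partition into similarity classes is {M1, M3, M5}, {M2}, {M4}.

3 classes: {M1, M3, M5}, {M2}, {M4}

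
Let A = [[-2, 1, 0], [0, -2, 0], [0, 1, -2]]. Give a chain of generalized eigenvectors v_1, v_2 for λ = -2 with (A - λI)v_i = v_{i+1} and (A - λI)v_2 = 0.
v_1 = [[2, 1, 2]]^T, v_2 = [[1, 0, 1]]^T

We seek v_1 ∈ ker((A + 2I)^2) \ ker(A + 2I), then set v_{i+1} = (A + 2I) v_i.

One such chain is v_1 = [[2, 1, 2]]^T, v_2 = [[1, 0, 1]]^T. Check: (A + 2I) v_2 = [[0, 0, 0]]^T = 0.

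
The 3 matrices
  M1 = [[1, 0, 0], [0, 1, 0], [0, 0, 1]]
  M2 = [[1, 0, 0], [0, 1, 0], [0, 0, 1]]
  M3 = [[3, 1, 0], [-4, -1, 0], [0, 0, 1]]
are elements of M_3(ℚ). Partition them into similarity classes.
2 classes: {M1, M2}, {M3}

Characteristic polynomials: χ_{M1} = (x - 1)^3, χ_{M2} = (x - 1)^3, χ_{M3} = (x - 1)^3.

{M1, M2}: invariant factors x - 1, x - 1, x - 1.

{M3}: invariant factors x - 1, (x - 1)^2.

Matrices are similar if and only if their invariant-factor lists agree; the partition into similarity classes is {M1, M2}, {M3}.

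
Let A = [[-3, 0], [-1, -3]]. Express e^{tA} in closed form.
e^{tA} = [[e^{-3*t}, 0], [-t*e^{-3*t}, e^{-3*t}]]

A has Jordan form J = [[-3, 1], [0, -3]] with A = PJP^{-1}, so e^{tA} = P e^{tJ} P^{-1}.

For a Jordan block J_k(λ), e^{tJ_k(λ)} = e^{λt} · (I + tN + t^2 N^2/2! + ... + t^{k-1} N^{k-1}/(k-1)!) where N is the nilpotent superdiagonal part.

Assembling the blocks and conjugating back gives the entries of e^{tA} as shown above.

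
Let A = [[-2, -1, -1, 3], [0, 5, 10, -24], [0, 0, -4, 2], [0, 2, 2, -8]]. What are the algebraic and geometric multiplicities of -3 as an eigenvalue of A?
The characteristic polynomial is (x + 2)^3(x + 3), so the factor x + 3 appears with exponent 1: the algebraic multiplicity is 1.

rank(A + 3I) = 3, so the eigenspace has dimension 4 - 3 = 1: the geometric multiplicity is 1.

algebraic multiplicity 1, geometric multiplicity 1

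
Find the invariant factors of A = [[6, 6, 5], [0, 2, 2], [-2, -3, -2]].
The Jordan structure of A has elementary divisors (x - 2)^3. Arranging the block sizes at each eigenvalue in decreasing order and taking row products gives the invariant factors.

Invariant factors (smallest first, each dividing the next): (x - 2)^3.

Check: the last factor (x - 2)^3 is the minimal polynomial, and the product (x - 2)^3 is the characteristic polynomial.

(x - 2)^3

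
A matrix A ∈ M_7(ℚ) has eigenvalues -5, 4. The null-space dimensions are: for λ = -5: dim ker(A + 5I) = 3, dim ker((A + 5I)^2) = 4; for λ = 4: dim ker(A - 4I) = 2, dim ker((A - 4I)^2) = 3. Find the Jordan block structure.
λ = -5: successive nullity increments [3, 1] count blocks of size ≥ k; block sizes are [2, 1, 1].
λ = 4: successive nullity increments [2, 1] count blocks of size ≥ k; block sizes are [2, 1].

Jordan blocks: (-5, 2), (-5, 1), (-5, 1), (4, 2), (4, 1)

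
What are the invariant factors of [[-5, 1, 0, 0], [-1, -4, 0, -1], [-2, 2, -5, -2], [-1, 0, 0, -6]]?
The Jordan structure of A has elementary divisors (x + 5)^3, (x + 5). Arranging the block sizes at each eigenvalue in decreasing order and taking row products gives the invariant factors.

Invariant factors (smallest first, each dividing the next): x + 5, (x + 5)^3.

Check: the last factor (x + 5)^3 is the minimal polynomial, and the product (x + 5)^4 is the characteristic polynomial.

x + 5, (x + 5)^3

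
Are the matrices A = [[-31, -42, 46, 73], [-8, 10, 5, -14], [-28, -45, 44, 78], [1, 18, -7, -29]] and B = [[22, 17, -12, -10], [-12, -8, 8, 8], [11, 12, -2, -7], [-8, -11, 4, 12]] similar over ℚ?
trace(A) = -6 but trace(B) = 24. The trace is a similarity invariant, so A and B are not similar.

No.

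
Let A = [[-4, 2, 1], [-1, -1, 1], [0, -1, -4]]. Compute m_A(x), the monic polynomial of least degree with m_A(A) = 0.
m_A(x) = (x + 3)^3

The characteristic polynomial factors as (x + 3)^3. The minimal polynomial is ∏(x - λ)^{k_λ} where k_λ is the size of the largest Jordan block at λ.

For λ = -3: rank(A + 3I) = 2, and the largest Jordan block has size 3 (the smallest k with rank((A + 3I)^k) = rank((A + 3I)^(k+1))).

So m_A(x) = (x + 3)^3.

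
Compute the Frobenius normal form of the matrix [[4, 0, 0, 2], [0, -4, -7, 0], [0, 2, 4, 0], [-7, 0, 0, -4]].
R = [[0, 2, 0, 0], [1, 0, 0, 0], [0, 0, 0, 2], [0, 0, 1, 0]]

The invariant factors of A (the non-unit diagonal entries of the Smith normal form of xI - A over ℚ[x]) are x^2 - 2, x^2 - 2, each dividing the next. The characteristic polynomial is their product, (x^2 - 2)^2.

The rational canonical form is the block-diagonal matrix of companion matrices C(f_i):
R = [[0, 2, 0, 0], [1, 0, 0, 0], [0, 0, 0, 2], [0, 0, 1, 0]].

Note the characteristic polynomial does not split into linear factors over ℚ, so A has no Jordan form over ℚ; the rational canonical form exists over any field.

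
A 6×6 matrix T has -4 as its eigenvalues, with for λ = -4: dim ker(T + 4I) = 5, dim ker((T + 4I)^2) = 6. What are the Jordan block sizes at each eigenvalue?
Jordan blocks: (-4, 2), (-4, 1), (-4, 1), (-4, 1), (-4, 1)

λ = -4: successive nullity increments [5, 1] count blocks of size ≥ k; block sizes are [2, 1, 1, 1, 1].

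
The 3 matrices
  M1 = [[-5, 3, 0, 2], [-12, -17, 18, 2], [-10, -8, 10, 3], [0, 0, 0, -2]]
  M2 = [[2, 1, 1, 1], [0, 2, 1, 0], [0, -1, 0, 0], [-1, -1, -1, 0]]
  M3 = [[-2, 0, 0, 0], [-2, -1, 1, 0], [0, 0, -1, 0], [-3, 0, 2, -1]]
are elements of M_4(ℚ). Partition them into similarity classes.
3 classes: {M1}, {M2}, {M3}

Characteristic polynomials: χ_{M1} = (x + 2)^2(x + 5)^2, χ_{M2} = (x - 1)^4, χ_{M3} = (x + 1)^3(x + 2).

{M1}: invariant factors (x + 2)^2(x + 5)^2.

{M2}: invariant factors (x - 1)^2, (x - 1)^2.

{M3}: invariant factors x + 1, (x + 1)^2(x + 2).

Matrices are similar if and only if their invariant-factor lists agree; the partition into similarity classes is {M1}, {M2}, {M3}.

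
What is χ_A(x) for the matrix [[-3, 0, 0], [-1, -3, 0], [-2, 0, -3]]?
xI - A = [[x + 3, 0, 0], [1, x + 3, 0], [2, 0, x + 3]].

Expanding det(xI - A) along the first row:
det(xI - A) = + (x + 3)·det([[x + 3, 0], [0, x + 3]]) - (0)·det([[1, 0], [2, x + 3]]) + (0)·det([[1, x + 3], [2, 0]]).

Evaluating gives χ_A(x) = x^3 + 9x^2 + 27x + 27 = (x + 3)^3.

χ_A(x) = (x + 3)^3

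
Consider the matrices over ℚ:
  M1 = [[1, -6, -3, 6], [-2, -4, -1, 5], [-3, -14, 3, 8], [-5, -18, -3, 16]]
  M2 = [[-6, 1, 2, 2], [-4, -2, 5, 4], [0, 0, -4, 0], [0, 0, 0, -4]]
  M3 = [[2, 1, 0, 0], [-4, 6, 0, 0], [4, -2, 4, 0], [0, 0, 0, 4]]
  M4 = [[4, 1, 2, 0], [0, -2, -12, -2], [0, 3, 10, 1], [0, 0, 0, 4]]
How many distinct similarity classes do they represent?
3 classes: {M1, M4}, {M2}, {M3}

Characteristic polynomials: χ_{M1} = (x - 4)^4, χ_{M2} = (x + 4)^4, χ_{M3} = (x - 4)^4, χ_{M4} = (x - 4)^4.

{M1, M4}: invariant factors (x - 4)^2, (x - 4)^2.

{M2}: invariant factors x + 4, (x + 4)^3.

{M3}: invariant factors x - 4, x - 4, (x - 4)^2.

Matrices are similar if and only if their invariant-factor lists agree; the partition into similarity classes is {M1, M4}, {M2}, {M3}.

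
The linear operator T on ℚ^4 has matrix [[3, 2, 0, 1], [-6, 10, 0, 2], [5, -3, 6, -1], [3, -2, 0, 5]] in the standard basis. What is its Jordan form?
J = [[6, 1, 0, 0], [0, 6, 0, 0], [0, 0, 6, 1], [0, 0, 0, 6]]

The characteristic polynomial is det(xI - A) = (x - 6)^4, so the eigenvalues are 6 (algebraic multiplicity 4).

For λ = 6: rank(A - 6I) = 2, rank((A - 6I)^2) = 0. The eigenspace has dimension 4 - 2 = 2, so there are 2 Jordan blocks; the rank sequence gives block sizes [2, 2].

Assembling the blocks gives the Jordan form J above.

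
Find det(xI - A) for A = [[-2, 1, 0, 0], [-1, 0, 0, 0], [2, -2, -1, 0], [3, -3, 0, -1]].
xI - A = [[x + 2, -1, 0, 0], [1, x, 0, 0], [-2, 2, x + 1, 0], [-3, 3, 0, x + 1]].

Expanding det(xI - A) along the first row:
det(xI - A) = + (x + 2)·det([[x, 0, 0], [2, x + 1, 0], [3, 0, x + 1]]) - (-1)·det([[1, 0, 0], [-2, x + 1, 0], [-3, 0, x + 1]]) + (0)·det([[1, x, 0], [-2, 2, 0], [-3, 3, x + 1]]) - (0)·det([[1, x, 0], [-2, 2, x + 1], [-3, 3, 0]]).

Evaluating gives χ_A(x) = x^4 + 4x^3 + 6x^2 + 4x + 1 = (x + 1)^4.

χ_A(x) = (x + 1)^4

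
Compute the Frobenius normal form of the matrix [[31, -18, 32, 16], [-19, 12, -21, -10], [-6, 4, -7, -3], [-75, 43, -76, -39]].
The invariant factors of A (the non-unit diagonal entries of the Smith normal form of xI - A over ℚ[x]) are (x + 3)(x^3 + 3x - 1), each dividing the next. The characteristic polynomial is their product, (x + 3)(x^3 + 3x - 1).

The rational canonical form is the block-diagonal matrix of companion matrices C(f_i):
R = [[0, 0, 0, 3], [1, 0, 0, -8], [0, 1, 0, -3], [0, 0, 1, -3]].

Note the characteristic polynomial does not split into linear factors over ℚ, so A has no Jordan form over ℚ; the rational canonical form exists over any field.

R = [[0, 0, 0, 3], [1, 0, 0, -8], [0, 1, 0, -3], [0, 0, 1, -3]]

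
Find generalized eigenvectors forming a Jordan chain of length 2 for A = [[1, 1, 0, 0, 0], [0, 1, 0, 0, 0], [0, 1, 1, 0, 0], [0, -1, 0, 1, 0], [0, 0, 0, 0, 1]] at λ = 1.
v_1 = [[-1, 1, -2, 4, -2]]^T, v_2 = [[1, 0, 1, -1, 0]]^T

We seek v_1 ∈ ker((A - I)^2) \ ker(A - I), then set v_{i+1} = (A - I) v_i.

One such chain is v_1 = [[-1, 1, -2, 4, -2]]^T, v_2 = [[1, 0, 1, -1, 0]]^T. Check: (A - I) v_2 = [[0, 0, 0, 0, 0]]^T = 0.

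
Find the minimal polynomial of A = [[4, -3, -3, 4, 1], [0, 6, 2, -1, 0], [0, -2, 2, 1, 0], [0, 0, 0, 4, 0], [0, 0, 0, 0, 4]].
m_A(x) = (x - 4)^2

The characteristic polynomial factors as (x - 4)^5. The minimal polynomial is ∏(x - λ)^{k_λ} where k_λ is the size of the largest Jordan block at λ.

For λ = 4: rank(A - 4I) = 2, and the largest Jordan block has size 2 (the smallest k with rank((A - 4I)^k) = rank((A - 4I)^(k+1))).

So m_A(x) = (x - 4)^2.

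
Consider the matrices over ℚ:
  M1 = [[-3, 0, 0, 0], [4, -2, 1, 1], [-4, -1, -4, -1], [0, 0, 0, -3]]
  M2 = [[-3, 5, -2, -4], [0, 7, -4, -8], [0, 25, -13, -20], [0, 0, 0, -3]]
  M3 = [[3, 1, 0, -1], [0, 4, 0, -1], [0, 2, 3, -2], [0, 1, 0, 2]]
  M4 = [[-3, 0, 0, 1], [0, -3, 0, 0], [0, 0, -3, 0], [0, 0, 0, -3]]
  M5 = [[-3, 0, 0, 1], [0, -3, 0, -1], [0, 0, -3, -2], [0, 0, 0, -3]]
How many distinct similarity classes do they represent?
Characteristic polynomials: χ_{M1} = (x + 3)^4, χ_{M2} = (x + 3)^4, χ_{M3} = (x - 3)^4, χ_{M4} = (x + 3)^4, χ_{M5} = (x + 3)^4.

{M1, M2, M4, M5}: invariant factors x + 3, x + 3, (x + 3)^2.

{M3}: invariant factors x - 3, x - 3, (x - 3)^2.

Matrices are similar if and only if their invariant-factor lists agree; the partition into similarity classes is {M1, M2, M4, M5}, {M3}.

2 classes: {M1, M2, M4, M5}, {M3}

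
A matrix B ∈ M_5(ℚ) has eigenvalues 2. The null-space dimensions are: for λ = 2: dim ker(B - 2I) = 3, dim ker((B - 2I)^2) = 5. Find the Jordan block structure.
Jordan blocks: (2, 2), (2, 2), (2, 1)

λ = 2: successive nullity increments [3, 2] count blocks of size ≥ k; block sizes are [2, 2, 1].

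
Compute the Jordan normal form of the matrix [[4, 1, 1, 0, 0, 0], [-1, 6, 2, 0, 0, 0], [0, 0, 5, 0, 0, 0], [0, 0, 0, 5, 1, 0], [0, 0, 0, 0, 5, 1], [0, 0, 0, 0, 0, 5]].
J = [[5, 1, 0, 0, 0, 0], [0, 5, 1, 0, 0, 0], [0, 0, 5, 0, 0, 0], [0, 0, 0, 5, 1, 0], [0, 0, 0, 0, 5, 1], [0, 0, 0, 0, 0, 5]]

The characteristic polynomial is det(xI - A) = (x - 5)^6, so the eigenvalues are 5 (algebraic multiplicity 6).

For λ = 5: rank(A - 5I) = 4, rank((A - 5I)^2) = 2, rank((A - 5I)^3) = 0. The eigenspace has dimension 6 - 4 = 2, so there are 2 Jordan blocks; the rank sequence gives block sizes [3, 3].

Assembling the blocks gives the Jordan form J above.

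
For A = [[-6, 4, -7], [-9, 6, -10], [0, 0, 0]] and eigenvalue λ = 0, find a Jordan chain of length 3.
v_1 = [[2, 5, 1]]^T, v_2 = [[1, 2, 0]]^T, v_3 = [[2, 3, 0]]^T

We seek v_1 ∈ ker(A^3) \ ker(A^2), then set v_{i+1} = A v_i.

One such chain is v_1 = [[2, 5, 1]]^T, v_2 = [[1, 2, 0]]^T, v_3 = [[2, 3, 0]]^T. Check: A v_3 = [[0, 0, 0]]^T = 0.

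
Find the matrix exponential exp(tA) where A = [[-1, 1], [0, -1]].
e^{tA} = [[e^{-t}, t*e^{-t}], [0, e^{-t}]]

A has Jordan form J = [[-1, 1], [0, -1]] with A = PJP^{-1}, so e^{tA} = P e^{tJ} P^{-1}.

For a Jordan block J_k(λ), e^{tJ_k(λ)} = e^{λt} · (I + tN + t^2 N^2/2! + ... + t^{k-1} N^{k-1}/(k-1)!) where N is the nilpotent superdiagonal part.

Assembling the blocks and conjugating back gives the entries of e^{tA} as shown above.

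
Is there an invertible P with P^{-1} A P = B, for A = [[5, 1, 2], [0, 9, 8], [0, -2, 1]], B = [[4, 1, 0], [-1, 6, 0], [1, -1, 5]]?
Yes.

Two matrices over a field are similar if and only if they have the same invariant factors.

Both A and B have characteristic polynomial (x - 5)^3 and minimal polynomial (x - 5)^2. Computing further, both have invariant factors x - 5, (x - 5)^2. Hence A and B are similar.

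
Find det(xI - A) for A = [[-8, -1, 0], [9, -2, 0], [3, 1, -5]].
χ_A(x) = (x + 5)^3

xI - A = [[x + 8, 1, 0], [-9, x + 2, 0], [-3, -1, x + 5]].

Expanding det(xI - A) along the first row:
det(xI - A) = + (x + 8)·det([[x + 2, 0], [-1, x + 5]]) - (1)·det([[-9, 0], [-3, x + 5]]) + (0)·det([[-9, x + 2], [-3, -1]]).

Evaluating gives χ_A(x) = x^3 + 15x^2 + 75x + 125 = (x + 5)^3.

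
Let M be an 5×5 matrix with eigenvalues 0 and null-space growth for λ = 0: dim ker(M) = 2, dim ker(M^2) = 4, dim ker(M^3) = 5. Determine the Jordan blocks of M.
λ = 0: successive nullity increments [2, 2, 1] count blocks of size ≥ k; block sizes are [3, 2].

Jordan blocks: (0, 3), (0, 2)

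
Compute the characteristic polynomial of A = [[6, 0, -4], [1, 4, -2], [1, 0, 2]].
xI - A = [[x - 6, 0, 4], [-1, x - 4, 2], [-1, 0, x - 2]].

Expanding det(xI - A) along the first row:
det(xI - A) = + (x - 6)·det([[x - 4, 2], [0, x - 2]]) - (0)·det([[-1, 2], [-1, x - 2]]) + (4)·det([[-1, x - 4], [-1, 0]]).

Evaluating gives χ_A(x) = x^3 - 12x^2 + 48x - 64 = (x - 4)^3.

χ_A(x) = (x - 4)^3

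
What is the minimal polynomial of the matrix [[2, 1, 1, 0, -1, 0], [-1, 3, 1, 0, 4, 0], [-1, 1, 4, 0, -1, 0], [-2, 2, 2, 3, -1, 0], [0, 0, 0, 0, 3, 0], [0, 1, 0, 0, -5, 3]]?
m_A(x) = (x - 3)^3

The characteristic polynomial factors as (x - 3)^6. The minimal polynomial is ∏(x - λ)^{k_λ} where k_λ is the size of the largest Jordan block at λ.

For λ = 3: rank(A - 3I) = 3, and the largest Jordan block has size 3 (the smallest k with rank((A - 3I)^k) = rank((A - 3I)^(k+1))).

So m_A(x) = (x - 3)^3.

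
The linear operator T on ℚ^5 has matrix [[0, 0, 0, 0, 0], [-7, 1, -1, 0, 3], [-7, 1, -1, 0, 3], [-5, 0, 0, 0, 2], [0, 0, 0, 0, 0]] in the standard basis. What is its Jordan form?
J = [[0, 1, 0, 0, 0], [0, 0, 0, 0, 0], [0, 0, 0, 1, 0], [0, 0, 0, 0, 0], [0, 0, 0, 0, 0]]

The characteristic polynomial is det(xI - A) = x^5, so the eigenvalues are 0 (algebraic multiplicity 5).

For λ = 0: rank(A) = 2, rank(A^2) = 0. The eigenspace has dimension 5 - 2 = 3, so there are 3 Jordan blocks; the rank sequence gives block sizes [2, 2, 1].

Assembling the blocks gives the Jordan form J above.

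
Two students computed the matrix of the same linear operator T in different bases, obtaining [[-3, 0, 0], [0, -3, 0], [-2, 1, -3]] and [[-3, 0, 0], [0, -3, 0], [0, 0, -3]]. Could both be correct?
No.

Both have characteristic polynomial (x + 3)^3, but the minimal polynomial of A is (x + 3)^2 while the minimal polynomial of B is x + 3. The minimal polynomial is a similarity invariant, so A and B are not similar.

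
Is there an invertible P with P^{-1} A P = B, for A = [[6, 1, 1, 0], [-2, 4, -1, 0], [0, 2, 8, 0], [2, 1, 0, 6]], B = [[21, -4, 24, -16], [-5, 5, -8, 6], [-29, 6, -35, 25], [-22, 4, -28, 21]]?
No.

trace(A) = 24 but trace(B) = 12. The trace is a similarity invariant, so A and B are not similar.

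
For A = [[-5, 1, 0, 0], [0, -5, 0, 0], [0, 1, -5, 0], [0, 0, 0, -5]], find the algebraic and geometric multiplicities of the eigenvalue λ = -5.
The characteristic polynomial is (x + 5)^4, so the factor x + 5 appears with exponent 4: the algebraic multiplicity is 4.

rank(A + 5I) = 1, so the eigenspace has dimension 4 - 1 = 3: the geometric multiplicity is 3.

Since 3 < 4, A is not diagonalizable.

algebraic multiplicity 4, geometric multiplicity 3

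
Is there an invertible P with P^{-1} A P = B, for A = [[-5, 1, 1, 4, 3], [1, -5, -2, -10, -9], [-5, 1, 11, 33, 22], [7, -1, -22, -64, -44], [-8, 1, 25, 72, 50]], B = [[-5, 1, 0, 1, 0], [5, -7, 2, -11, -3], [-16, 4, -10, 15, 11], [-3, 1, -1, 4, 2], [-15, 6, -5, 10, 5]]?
Two matrices over a field are similar if and only if they have the same invariant factors.

Both A and B have characteristic polynomial (x - 1)^2(x + 5)^3 and minimal polynomial (x - 1)^2(x + 5)^3. Computing further, both have invariant factors (x - 1)^2(x + 5)^3. Hence A and B are similar.

Yes.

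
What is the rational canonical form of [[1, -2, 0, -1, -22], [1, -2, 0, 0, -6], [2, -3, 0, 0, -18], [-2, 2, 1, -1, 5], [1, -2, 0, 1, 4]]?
R = [[0, 0, 0, 0, -6], [1, 0, 0, 0, -7], [0, 1, 0, 0, 0], [0, 0, 1, 0, 4], [0, 0, 0, 1, 2]]

The invariant factors of A (the non-unit diagonal entries of the Smith normal form of xI - A over ℚ[x]) are (x - 3)(x + 1)(x^3 - x - 2), each dividing the next. The characteristic polynomial is their product, (x - 3)(x + 1)(x^3 - x - 2).

The rational canonical form is the block-diagonal matrix of companion matrices C(f_i):
R = [[0, 0, 0, 0, -6], [1, 0, 0, 0, -7], [0, 1, 0, 0, 0], [0, 0, 1, 0, 4], [0, 0, 0, 1, 2]].

Note the characteristic polynomial does not split into linear factors over ℚ, so A has no Jordan form over ℚ; the rational canonical form exists over any field.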